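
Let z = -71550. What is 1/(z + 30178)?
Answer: -1/41372 ≈ -2.4171e-5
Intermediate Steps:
1/(z + 30178) = 1/(-71550 + 30178) = 1/(-41372) = -1/41372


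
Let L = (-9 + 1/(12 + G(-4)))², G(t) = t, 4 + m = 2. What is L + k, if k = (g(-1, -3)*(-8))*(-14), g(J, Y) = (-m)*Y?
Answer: -37967/64 ≈ -593.23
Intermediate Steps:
m = -2 (m = -4 + 2 = -2)
g(J, Y) = 2*Y (g(J, Y) = (-1*(-2))*Y = 2*Y)
k = -672 (k = ((2*(-3))*(-8))*(-14) = -6*(-8)*(-14) = 48*(-14) = -672)
L = 5041/64 (L = (-9 + 1/(12 - 4))² = (-9 + 1/8)² = (-9 + ⅛)² = (-71/8)² = 5041/64 ≈ 78.766)
L + k = 5041/64 - 672 = -37967/64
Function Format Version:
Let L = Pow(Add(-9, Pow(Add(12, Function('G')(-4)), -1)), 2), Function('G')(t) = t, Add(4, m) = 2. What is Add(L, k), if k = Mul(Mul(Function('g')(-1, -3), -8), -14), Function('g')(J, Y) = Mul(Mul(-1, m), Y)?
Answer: Rational(-37967, 64) ≈ -593.23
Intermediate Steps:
m = -2 (m = Add(-4, 2) = -2)
Function('g')(J, Y) = Mul(2, Y) (Function('g')(J, Y) = Mul(Mul(-1, -2), Y) = Mul(2, Y))
k = -672 (k = Mul(Mul(Mul(2, -3), -8), -14) = Mul(Mul(-6, -8), -14) = Mul(48, -14) = -672)
L = Rational(5041, 64) (L = Pow(Add(-9, Pow(Add(12, -4), -1)), 2) = Pow(Add(-9, Pow(8, -1)), 2) = Pow(Add(-9, Rational(1, 8)), 2) = Pow(Rational(-71, 8), 2) = Rational(5041, 64) ≈ 78.766)
Add(L, k) = Add(Rational(5041, 64), -672) = Rational(-37967, 64)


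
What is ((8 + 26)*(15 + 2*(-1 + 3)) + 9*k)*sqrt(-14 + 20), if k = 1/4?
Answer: 2593*sqrt(6)/4 ≈ 1587.9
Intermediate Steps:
k = 1/4 ≈ 0.25000
((8 + 26)*(15 + 2*(-1 + 3)) + 9*k)*sqrt(-14 + 20) = ((8 + 26)*(15 + 2*(-1 + 3)) + 9*(1/4))*sqrt(-14 + 20) = (34*(15 + 2*2) + 9/4)*sqrt(6) = (34*(15 + 4) + 9/4)*sqrt(6) = (34*19 + 9/4)*sqrt(6) = (646 + 9/4)*sqrt(6) = 2593*sqrt(6)/4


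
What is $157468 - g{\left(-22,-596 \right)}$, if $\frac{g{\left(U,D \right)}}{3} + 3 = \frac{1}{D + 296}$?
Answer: $\frac{15747701}{100} \approx 1.5748 \cdot 10^{5}$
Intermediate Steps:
$g{\left(U,D \right)} = -9 + \frac{3}{296 + D}$ ($g{\left(U,D \right)} = -9 + \frac{3}{D + 296} = -9 + \frac{3}{296 + D}$)
$157468 - g{\left(-22,-596 \right)} = 157468 - \frac{3 \left(-887 - -1788\right)}{296 - 596} = 157468 - \frac{3 \left(-887 + 1788\right)}{-300} = 157468 - 3 \left(- \frac{1}{300}\right) 901 = 157468 - - \frac{901}{100} = 157468 + \frac{901}{100} = \frac{15747701}{100}$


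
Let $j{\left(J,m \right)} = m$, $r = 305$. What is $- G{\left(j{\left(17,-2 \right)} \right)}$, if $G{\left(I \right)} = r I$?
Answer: $610$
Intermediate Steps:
$G{\left(I \right)} = 305 I$
$- G{\left(j{\left(17,-2 \right)} \right)} = - 305 \left(-2\right) = \left(-1\right) \left(-610\right) = 610$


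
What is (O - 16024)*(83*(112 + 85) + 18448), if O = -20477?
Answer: -1270198299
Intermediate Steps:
(O - 16024)*(83*(112 + 85) + 18448) = (-20477 - 16024)*(83*(112 + 85) + 18448) = -36501*(83*197 + 18448) = -36501*(16351 + 18448) = -36501*34799 = -1270198299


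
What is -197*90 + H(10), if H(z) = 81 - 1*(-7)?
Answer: -17642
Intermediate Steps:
H(z) = 88 (H(z) = 81 + 7 = 88)
-197*90 + H(10) = -197*90 + 88 = -17730 + 88 = -17642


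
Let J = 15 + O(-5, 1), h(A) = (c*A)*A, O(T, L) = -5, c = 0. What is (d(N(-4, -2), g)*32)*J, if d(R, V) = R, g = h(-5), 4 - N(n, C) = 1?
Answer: 960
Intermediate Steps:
h(A) = 0 (h(A) = (0*A)*A = 0*A = 0)
N(n, C) = 3 (N(n, C) = 4 - 1*1 = 4 - 1 = 3)
g = 0
J = 10 (J = 15 - 5 = 10)
(d(N(-4, -2), g)*32)*J = (3*32)*10 = 96*10 = 960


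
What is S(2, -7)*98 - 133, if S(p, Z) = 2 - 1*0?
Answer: 63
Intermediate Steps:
S(p, Z) = 2 (S(p, Z) = 2 + 0 = 2)
S(2, -7)*98 - 133 = 2*98 - 133 = 196 - 133 = 63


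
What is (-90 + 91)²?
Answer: 1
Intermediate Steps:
(-90 + 91)² = 1² = 1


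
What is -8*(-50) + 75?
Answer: 475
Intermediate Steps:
-8*(-50) + 75 = 400 + 75 = 475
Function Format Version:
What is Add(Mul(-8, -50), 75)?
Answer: 475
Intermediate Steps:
Add(Mul(-8, -50), 75) = Add(400, 75) = 475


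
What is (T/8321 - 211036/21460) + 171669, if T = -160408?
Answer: 7662376226826/44642165 ≈ 1.7164e+5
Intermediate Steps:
(T/8321 - 211036/21460) + 171669 = (-160408/8321 - 211036/21460) + 171669 = (-160408*1/8321 - 211036*1/21460) + 171669 = (-160408/8321 - 52759/5365) + 171669 = -1299596559/44642165 + 171669 = 7662376226826/44642165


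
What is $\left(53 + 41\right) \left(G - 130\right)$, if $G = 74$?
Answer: $-5264$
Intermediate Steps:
$\left(53 + 41\right) \left(G - 130\right) = \left(53 + 41\right) \left(74 - 130\right) = 94 \left(-56\right) = -5264$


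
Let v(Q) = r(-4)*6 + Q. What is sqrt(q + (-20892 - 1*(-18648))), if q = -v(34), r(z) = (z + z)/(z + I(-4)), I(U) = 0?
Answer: I*sqrt(2290) ≈ 47.854*I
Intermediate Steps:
r(z) = 2 (r(z) = (z + z)/(z + 0) = (2*z)/z = 2)
v(Q) = 12 + Q (v(Q) = 2*6 + Q = 12 + Q)
q = -46 (q = -(12 + 34) = -1*46 = -46)
sqrt(q + (-20892 - 1*(-18648))) = sqrt(-46 + (-20892 - 1*(-18648))) = sqrt(-46 + (-20892 + 18648)) = sqrt(-46 - 2244) = sqrt(-2290) = I*sqrt(2290)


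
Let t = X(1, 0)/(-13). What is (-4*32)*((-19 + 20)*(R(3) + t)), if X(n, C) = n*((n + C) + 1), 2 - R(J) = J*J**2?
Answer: 41856/13 ≈ 3219.7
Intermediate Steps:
R(J) = 2 - J**3 (R(J) = 2 - J*J**2 = 2 - J**3)
X(n, C) = n*(1 + C + n) (X(n, C) = n*((C + n) + 1) = n*(1 + C + n))
t = -2/13 (t = (1*(1 + 0 + 1))/(-13) = (1*2)*(-1/13) = 2*(-1/13) = -2/13 ≈ -0.15385)
(-4*32)*((-19 + 20)*(R(3) + t)) = (-4*32)*((-19 + 20)*((2 - 1*3**3) - 2/13)) = -128*((2 - 1*27) - 2/13) = -128*((2 - 27) - 2/13) = -128*(-25 - 2/13) = -128*(-327)/13 = -128*(-327/13) = 41856/13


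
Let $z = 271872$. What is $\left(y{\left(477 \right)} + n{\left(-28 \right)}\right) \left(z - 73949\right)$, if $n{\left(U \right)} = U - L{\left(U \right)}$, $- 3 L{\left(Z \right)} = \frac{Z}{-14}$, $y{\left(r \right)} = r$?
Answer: $\frac{266998127}{3} \approx 8.8999 \cdot 10^{7}$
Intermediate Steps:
$L{\left(Z \right)} = \frac{Z}{42}$ ($L{\left(Z \right)} = - \frac{Z \frac{1}{-14}}{3} = - \frac{Z \left(- \frac{1}{14}\right)}{3} = - \frac{\left(- \frac{1}{14}\right) Z}{3} = \frac{Z}{42}$)
$n{\left(U \right)} = \frac{41 U}{42}$ ($n{\left(U \right)} = U - \frac{U}{42} = \frac{41 U}{42}$)
$\left(y{\left(477 \right)} + n{\left(-28 \right)}\right) \left(z - 73949\right) = \left(477 + \frac{41}{42} \left(-28\right)\right) \left(271872 - 73949\right) = \left(477 - \frac{82}{3}\right) 197923 = \frac{1349}{3} \cdot 197923 = \frac{266998127}{3}$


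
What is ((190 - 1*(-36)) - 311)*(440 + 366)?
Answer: -68510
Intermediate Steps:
((190 - 1*(-36)) - 311)*(440 + 366) = ((190 + 36) - 311)*806 = (226 - 311)*806 = -85*806 = -68510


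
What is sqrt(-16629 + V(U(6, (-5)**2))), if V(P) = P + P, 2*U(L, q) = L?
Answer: 3*I*sqrt(1847) ≈ 128.93*I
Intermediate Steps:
U(L, q) = L/2
V(P) = 2*P
sqrt(-16629 + V(U(6, (-5)**2))) = sqrt(-16629 + 2*((1/2)*6)) = sqrt(-16629 + 2*3) = sqrt(-16629 + 6) = sqrt(-16623) = 3*I*sqrt(1847)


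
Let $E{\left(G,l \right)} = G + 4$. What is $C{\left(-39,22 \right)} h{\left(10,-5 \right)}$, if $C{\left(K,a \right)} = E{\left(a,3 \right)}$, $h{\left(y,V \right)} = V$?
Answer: $-130$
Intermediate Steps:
$E{\left(G,l \right)} = 4 + G$
$C{\left(K,a \right)} = 4 + a$
$C{\left(-39,22 \right)} h{\left(10,-5 \right)} = \left(4 + 22\right) \left(-5\right) = 26 \left(-5\right) = -130$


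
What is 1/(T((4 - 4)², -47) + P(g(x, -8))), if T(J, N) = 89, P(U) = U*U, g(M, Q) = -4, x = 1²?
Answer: 1/105 ≈ 0.0095238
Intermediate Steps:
x = 1
P(U) = U²
1/(T((4 - 4)², -47) + P(g(x, -8))) = 1/(89 + (-4)²) = 1/(89 + 16) = 1/105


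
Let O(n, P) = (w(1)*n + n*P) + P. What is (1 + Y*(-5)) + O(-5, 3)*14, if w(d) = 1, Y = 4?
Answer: -257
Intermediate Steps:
O(n, P) = P + n + P*n (O(n, P) = (1*n + n*P) + P = (n + P*n) + P = P + n + P*n)
(1 + Y*(-5)) + O(-5, 3)*14 = (1 + 4*(-5)) + (3 - 5 + 3*(-5))*14 = (1 - 20) + (3 - 5 - 15)*14 = -19 - 17*14 = -19 - 238 = -257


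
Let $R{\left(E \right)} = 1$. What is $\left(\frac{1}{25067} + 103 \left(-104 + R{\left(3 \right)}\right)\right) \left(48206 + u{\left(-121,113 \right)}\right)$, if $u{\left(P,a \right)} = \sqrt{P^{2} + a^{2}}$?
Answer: $- \frac{12819701271212}{25067} - \frac{265935802 \sqrt{27410}}{25067} \approx -5.1317 \cdot 10^{8}$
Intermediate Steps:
$\left(\frac{1}{25067} + 103 \left(-104 + R{\left(3 \right)}\right)\right) \left(48206 + u{\left(-121,113 \right)}\right) = \left(\frac{1}{25067} + 103 \left(-104 + 1\right)\right) \left(48206 + \sqrt{\left(-121\right)^{2} + 113^{2}}\right) = \left(\frac{1}{25067} + 103 \left(-103\right)\right) \left(48206 + \sqrt{14641 + 12769}\right) = \left(\frac{1}{25067} - 10609\right) \left(48206 + \sqrt{27410}\right) = - \frac{265935802 \left(48206 + \sqrt{27410}\right)}{25067} = - \frac{12819701271212}{25067} - \frac{265935802 \sqrt{27410}}{25067}$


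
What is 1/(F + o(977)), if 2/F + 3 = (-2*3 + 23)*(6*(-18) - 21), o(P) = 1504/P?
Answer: 1072746/1650415 ≈ 0.64999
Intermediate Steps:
F = -1/1098 (F = 2/(-3 + (-2*3 + 23)*(6*(-18) - 21)) = 2/(-3 + (-6 + 23)*(-108 - 21)) = 2/(-3 + 17*(-129)) = 2/(-3 - 2193) = 2/(-2196) = 2*(-1/2196) = -1/1098 ≈ -0.00091075)
1/(F + o(977)) = 1/(-1/1098 + 1504/977) = 1/(1650415/1072746) = 1072746/1650415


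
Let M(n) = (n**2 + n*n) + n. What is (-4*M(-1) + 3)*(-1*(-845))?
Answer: -845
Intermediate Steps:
M(n) = n + 2*n**2 (M(n) = (n**2 + n**2) + n = 2*n**2 + n = n + 2*n**2)
(-4*M(-1) + 3)*(-1*(-845)) = (-(-4)*(1 + 2*(-1)) + 3)*(-1*(-845)) = (-(-4)*(1 - 2) + 3)*845 = (-(-4)*(-1) + 3)*845 = (-4*1 + 3)*845 = (-4 + 3)*845 = -1*845 = -845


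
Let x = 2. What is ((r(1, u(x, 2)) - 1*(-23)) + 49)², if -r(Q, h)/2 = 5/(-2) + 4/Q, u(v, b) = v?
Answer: 4761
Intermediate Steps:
r(Q, h) = 5 - 8/Q (r(Q, h) = -2*(5/(-2) + 4/Q) = -2*(5*(-½) + 4/Q) = -2*(-5/2 + 4/Q) = 5 - 8/Q)
((r(1, u(x, 2)) - 1*(-23)) + 49)² = (((5 - 8/1) - 1*(-23)) + 49)² = (((5 - 8*1) + 23) + 49)² = (((5 - 8) + 23) + 49)² = ((-3 + 23) + 49)² = (20 + 49)² = 69² = 4761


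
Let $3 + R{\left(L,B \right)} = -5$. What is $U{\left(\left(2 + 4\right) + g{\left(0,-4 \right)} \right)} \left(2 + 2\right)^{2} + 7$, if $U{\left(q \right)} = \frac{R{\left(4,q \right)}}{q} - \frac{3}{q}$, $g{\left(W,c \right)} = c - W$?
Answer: $-81$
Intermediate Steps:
$R{\left(L,B \right)} = -8$ ($R{\left(L,B \right)} = -3 - 5 = -8$)
$U{\left(q \right)} = - \frac{11}{q}$ ($U{\left(q \right)} = - \frac{8}{q} - \frac{3}{q} = - \frac{11}{q}$)
$U{\left(\left(2 + 4\right) + g{\left(0,-4 \right)} \right)} \left(2 + 2\right)^{2} + 7 = - \frac{11}{\left(2 + 4\right) - 4} \left(2 + 2\right)^{2} + 7 = - \frac{11}{6 + \left(-4 + 0\right)} 4^{2} + 7 = - \frac{11}{6 - 4} \cdot 16 + 7 = - \frac{11}{2} \cdot 16 + 7 = \left(-11\right) \frac{1}{2} \cdot 16 + 7 = \left(- \frac{11}{2}\right) 16 + 7 = -88 + 7 = -81$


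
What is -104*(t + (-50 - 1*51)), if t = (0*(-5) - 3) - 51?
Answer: 16120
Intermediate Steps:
t = -54 (t = (0 - 3) - 51 = -3 - 51 = -54)
-104*(t + (-50 - 1*51)) = -104*(-54 + (-50 - 1*51)) = -104*(-54 + (-50 - 51)) = -104*(-54 - 101) = -104*(-155) = 16120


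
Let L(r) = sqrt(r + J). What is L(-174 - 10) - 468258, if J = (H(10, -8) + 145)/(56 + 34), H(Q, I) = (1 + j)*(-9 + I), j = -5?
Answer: -468258 + I*sqrt(163470)/30 ≈ -4.6826e+5 + 13.477*I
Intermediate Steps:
H(Q, I) = 36 - 4*I (H(Q, I) = (1 - 5)*(-9 + I) = -4*(-9 + I) = 36 - 4*I)
J = 71/30 (J = ((36 - 4*(-8)) + 145)/(56 + 34) = ((36 + 32) + 145)/90 = (68 + 145)*(1/90) = 213*(1/90) = 71/30 ≈ 2.3667)
L(r) = sqrt(71/30 + r) (L(r) = sqrt(r + 71/30) = sqrt(71/30 + r))
L(-174 - 10) - 468258 = sqrt(2130 + 900*(-174 - 10))/30 - 468258 = sqrt(2130 + 900*(-184))/30 - 468258 = sqrt(2130 - 165600)/30 - 468258 = sqrt(-163470)/30 - 468258 = (I*sqrt(163470))/30 - 468258 = I*sqrt(163470)/30 - 468258 = -468258 + I*sqrt(163470)/30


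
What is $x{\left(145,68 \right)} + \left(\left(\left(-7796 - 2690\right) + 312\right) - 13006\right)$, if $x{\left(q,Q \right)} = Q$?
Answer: $-23112$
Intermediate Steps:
$x{\left(145,68 \right)} + \left(\left(\left(-7796 - 2690\right) + 312\right) - 13006\right) = 68 + \left(\left(\left(-7796 - 2690\right) + 312\right) - 13006\right) = 68 + \left(\left(-10486 + 312\right) - 13006\right) = 68 - 23180 = -23112$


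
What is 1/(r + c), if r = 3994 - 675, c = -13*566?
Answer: -1/4039 ≈ -0.00024759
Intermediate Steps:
c = -7358
r = 3319
1/(r + c) = 1/(3319 - 7358) = 1/(-4039) = -1/4039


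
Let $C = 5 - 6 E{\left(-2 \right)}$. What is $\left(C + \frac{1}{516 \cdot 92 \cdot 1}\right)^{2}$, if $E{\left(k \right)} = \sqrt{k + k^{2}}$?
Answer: $\frac{218598780769}{2253590784} - \frac{237361 \sqrt{2}}{3956} \approx 12.147$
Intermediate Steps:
$C = 5 - 6 \sqrt{2}$ ($C = 5 - 6 \sqrt{- 2 \left(1 - 2\right)} = 5 - 6 \sqrt{\left(-2\right) \left(-1\right)} = 5 - 6 \sqrt{2} \approx -3.4853$)
$\left(C + \frac{1}{516 \cdot 92 \cdot 1}\right)^{2} = \left(\left(5 - 6 \sqrt{2}\right) + \frac{1}{516 \cdot 92 \cdot 1}\right)^{2} = \left(\left(5 - 6 \sqrt{2}\right) + \frac{1}{516 \cdot 92}\right)^{2} = \left(\left(5 - 6 \sqrt{2}\right) + \frac{1}{516} \cdot \frac{1}{92}\right)^{2} = \left(\left(5 - 6 \sqrt{2}\right) + \frac{1}{47472}\right)^{2} = \left(\frac{237361}{47472} - 6 \sqrt{2}\right)^{2}$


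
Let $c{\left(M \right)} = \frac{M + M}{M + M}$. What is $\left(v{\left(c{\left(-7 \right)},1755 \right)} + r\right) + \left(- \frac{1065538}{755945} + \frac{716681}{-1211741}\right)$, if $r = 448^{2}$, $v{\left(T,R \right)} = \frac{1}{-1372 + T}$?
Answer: $\frac{252051422579310341522}{1255849093385895} \approx 2.007 \cdot 10^{5}$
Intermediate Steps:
$c{\left(M \right)} = 1$ ($c{\left(M \right)} = \frac{2 M}{2 M} = 2 M \frac{1}{2 M} = 1$)
$r = 200704$
$\left(v{\left(c{\left(-7 \right)},1755 \right)} + r\right) + \left(- \frac{1065538}{755945} + \frac{716681}{-1211741}\right) = \left(\frac{1}{-1372 + 1} + 200704\right) + \left(- \frac{1065538}{755945} + \frac{716681}{-1211741}\right) = \left(\frac{1}{-1371} + 200704\right) + \left(\left(-1065538\right) \frac{1}{755945} + 716681 \left(- \frac{1}{1211741}\right)\right) = \left(- \frac{1}{1371} + 200704\right) - \frac{1832927500203}{916009550245} = \frac{275165183}{1371} - \frac{1832927500203}{916009550245} = \frac{252051422579310341522}{1255849093385895}$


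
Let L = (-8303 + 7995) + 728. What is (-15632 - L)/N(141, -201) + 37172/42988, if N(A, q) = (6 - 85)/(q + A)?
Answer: -10349916493/849013 ≈ -12191.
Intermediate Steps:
L = 420 (L = -308 + 728 = 420)
N(A, q) = -79/(A + q)
(-15632 - L)/N(141, -201) + 37172/42988 = (-15632 - 1*420)/((-79/(141 - 201))) + 37172/42988 = (-15632 - 420)/((-79/(-60))) + 37172*(1/42988) = -16052/((-79*(-1/60))) + 9293/10747 = -16052/79/60 + 9293/10747 = -16052*60/79 + 9293/10747 = -963120/79 + 9293/10747 = -10349916493/849013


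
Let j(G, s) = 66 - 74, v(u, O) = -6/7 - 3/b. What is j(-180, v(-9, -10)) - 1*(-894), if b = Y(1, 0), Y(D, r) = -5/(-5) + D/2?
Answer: 886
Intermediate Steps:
Y(D, r) = 1 + D/2 (Y(D, r) = -5*(-1/5) + D*(1/2) = 1 + D/2)
b = 3/2 (b = 1 + (1/2)*1 = 1 + 1/2 = 3/2 ≈ 1.5000)
v(u, O) = -20/7 (v(u, O) = -6/7 - 3/3/2 = -6*1/7 - 3*2/3 = -6/7 - 2 = -20/7)
j(G, s) = -8
j(-180, v(-9, -10)) - 1*(-894) = -8 - 1*(-894) = -8 + 894 = 886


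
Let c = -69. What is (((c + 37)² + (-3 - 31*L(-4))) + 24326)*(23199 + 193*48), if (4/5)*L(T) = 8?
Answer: 812776131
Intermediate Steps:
L(T) = 10 (L(T) = (5/4)*8 = 10)
(((c + 37)² + (-3 - 31*L(-4))) + 24326)*(23199 + 193*48) = (((-69 + 37)² + (-3 - 31*10)) + 24326)*(23199 + 193*48) = (((-32)² + (-3 - 310)) + 24326)*(23199 + 9264) = ((1024 - 313) + 24326)*32463 = (711 + 24326)*32463 = 25037*32463 = 812776131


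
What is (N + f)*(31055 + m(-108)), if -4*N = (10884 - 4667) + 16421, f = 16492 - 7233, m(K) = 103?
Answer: 112153221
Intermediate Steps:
f = 9259
N = -11319/2 (N = -((10884 - 4667) + 16421)/4 = -(6217 + 16421)/4 = -1/4*22638 = -11319/2 ≈ -5659.5)
(N + f)*(31055 + m(-108)) = (-11319/2 + 9259)*(31055 + 103) = (7199/2)*31158 = 112153221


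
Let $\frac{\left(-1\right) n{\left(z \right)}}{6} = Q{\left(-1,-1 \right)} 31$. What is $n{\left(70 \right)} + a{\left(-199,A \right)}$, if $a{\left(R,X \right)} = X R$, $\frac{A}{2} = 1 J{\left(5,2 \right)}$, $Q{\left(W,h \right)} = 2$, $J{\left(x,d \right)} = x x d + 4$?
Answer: $-21864$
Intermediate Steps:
$J{\left(x,d \right)} = 4 + d x^{2}$ ($J{\left(x,d \right)} = x^{2} d + 4 = d x^{2} + 4 = 4 + d x^{2}$)
$A = 108$ ($A = 2 \cdot 1 \left(4 + 2 \cdot 5^{2}\right) = 2 \cdot 1 \left(4 + 2 \cdot 25\right) = 2 \cdot 1 \left(4 + 50\right) = 2 \cdot 1 \cdot 54 = 2 \cdot 54 = 108$)
$a{\left(R,X \right)} = R X$
$n{\left(z \right)} = -372$ ($n{\left(z \right)} = - 6 \cdot 2 \cdot 31 = \left(-6\right) 62 = -372$)
$n{\left(70 \right)} + a{\left(-199,A \right)} = -372 - 21492 = -21864$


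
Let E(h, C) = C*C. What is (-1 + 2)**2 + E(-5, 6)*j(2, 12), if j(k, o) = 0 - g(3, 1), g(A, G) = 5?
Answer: -179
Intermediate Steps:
E(h, C) = C**2
j(k, o) = -5 (j(k, o) = 0 - 1*5 = 0 - 5 = -5)
(-1 + 2)**2 + E(-5, 6)*j(2, 12) = (-1 + 2)**2 + 6**2*(-5) = 1**2 + 36*(-5) = 1 - 180 = -179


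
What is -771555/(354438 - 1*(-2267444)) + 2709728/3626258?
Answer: 2153364788453/4753810288778 ≈ 0.45298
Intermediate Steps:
-771555/(354438 - 1*(-2267444)) + 2709728/3626258 = -771555/(354438 + 2267444) + 2709728*(1/3626258) = -771555/2621882 + 1354864/1813129 = 2153364788453/4753810288778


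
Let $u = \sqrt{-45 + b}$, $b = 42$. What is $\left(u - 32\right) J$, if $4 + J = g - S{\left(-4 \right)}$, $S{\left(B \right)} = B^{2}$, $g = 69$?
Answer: $-1568 + 49 i \sqrt{3} \approx -1568.0 + 84.87 i$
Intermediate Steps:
$J = 49$ ($J = -4 + \left(69 - \left(-4\right)^{2}\right) = -4 + \left(69 - 16\right) = -4 + 53 = 49$)
$u = i \sqrt{3}$ ($u = \sqrt{-45 + 42} = \sqrt{-3} = i \sqrt{3} \approx 1.732 i$)
$\left(u - 32\right) J = \left(i \sqrt{3} - 32\right) 49 = \left(-32 + i \sqrt{3}\right) 49 = -1568 + 49 i \sqrt{3}$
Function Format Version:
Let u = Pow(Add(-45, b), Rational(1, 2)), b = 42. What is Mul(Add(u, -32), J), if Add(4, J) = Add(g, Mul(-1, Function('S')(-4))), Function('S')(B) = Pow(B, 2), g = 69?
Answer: Add(-1568, Mul(49, I, Pow(3, Rational(1, 2)))) ≈ Add(-1568.0, Mul(84.870, I))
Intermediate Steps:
J = 49 (J = Add(-4, Add(69, Mul(-1, Pow(-4, 2)))) = Add(-4, Add(69, Mul(-1, 16))) = Add(-4, Add(69, -16)) = Add(-4, 53) = 49)
u = Mul(I, Pow(3, Rational(1, 2))) (u = Pow(Add(-45, 42), Rational(1, 2)) = Pow(-3, Rational(1, 2)) = Mul(I, Pow(3, Rational(1, 2))) ≈ Mul(1.7320, I))
Mul(Add(u, -32), J) = Mul(Add(Mul(I, Pow(3, Rational(1, 2))), -32), 49) = Mul(Add(-32, Mul(I, Pow(3, Rational(1, 2)))), 49) = Add(-1568, Mul(49, I, Pow(3, Rational(1, 2))))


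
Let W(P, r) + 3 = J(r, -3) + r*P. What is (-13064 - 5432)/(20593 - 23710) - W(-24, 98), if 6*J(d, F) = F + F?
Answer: 7362148/3117 ≈ 2361.9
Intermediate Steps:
J(d, F) = F/3 (J(d, F) = (F + F)/6 = (2*F)/6 = F/3)
W(P, r) = -4 + P*r (W(P, r) = -3 + ((⅓)*(-3) + r*P) = -3 + (-1 + P*r) = -4 + P*r)
(-13064 - 5432)/(20593 - 23710) - W(-24, 98) = (-13064 - 5432)/(20593 - 23710) - (-4 - 24*98) = -18496/(-3117) - (-4 - 2352) = -18496*(-1/3117) - 1*(-2356) = 18496/3117 + 2356 = 7362148/3117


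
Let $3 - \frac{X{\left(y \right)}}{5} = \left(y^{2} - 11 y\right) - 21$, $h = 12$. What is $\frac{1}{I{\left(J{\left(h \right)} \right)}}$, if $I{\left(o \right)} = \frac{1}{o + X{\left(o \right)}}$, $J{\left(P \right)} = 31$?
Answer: $-2949$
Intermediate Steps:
$X{\left(y \right)} = 120 - 5 y^{2} + 55 y$ ($X{\left(y \right)} = 15 - 5 \left(\left(y^{2} - 11 y\right) - 21\right) = 15 - 5 \left(-21 + y^{2} - 11 y\right) = 15 + \left(105 - 5 y^{2} + 55 y\right) = 120 - 5 y^{2} + 55 y$)
$I{\left(o \right)} = \frac{1}{120 - 5 o^{2} + 56 o}$ ($I{\left(o \right)} = \frac{1}{o + \left(120 - 5 o^{2} + 55 o\right)} = \frac{1}{120 - 5 o^{2} + 56 o}$)
$\frac{1}{I{\left(J{\left(h \right)} \right)}} = \frac{1}{\frac{1}{120 - 5 \cdot 31^{2} + 56 \cdot 31}} = \frac{1}{\frac{1}{120 - 4805 + 1736}} = \frac{1}{\frac{1}{-2949}} = \frac{1}{- \frac{1}{2949}} = -2949$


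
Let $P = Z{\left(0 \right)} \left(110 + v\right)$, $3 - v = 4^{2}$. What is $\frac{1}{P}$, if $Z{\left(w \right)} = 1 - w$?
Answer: $\frac{1}{97} \approx 0.010309$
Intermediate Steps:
$v = -13$ ($v = 3 - 4^{2} = 3 - 16 = -13$)
$P = 97$ ($P = \left(1 - 0\right) \left(110 - 13\right) = \left(1 + 0\right) 97 = 1 \cdot 97 = 97$)
$\frac{1}{P} = \frac{1}{97}$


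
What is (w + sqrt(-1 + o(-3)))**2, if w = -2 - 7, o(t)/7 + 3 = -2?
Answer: 45 - 108*I ≈ 45.0 - 108.0*I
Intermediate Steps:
o(t) = -35 (o(t) = -21 + 7*(-2) = -21 - 14 = -35)
w = -9
(w + sqrt(-1 + o(-3)))**2 = (-9 + sqrt(-1 - 35))**2 = (-9 + sqrt(-36))**2 = (-9 + 6*I)**2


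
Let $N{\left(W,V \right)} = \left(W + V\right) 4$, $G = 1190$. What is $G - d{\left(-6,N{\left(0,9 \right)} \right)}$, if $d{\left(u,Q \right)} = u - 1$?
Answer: $1197$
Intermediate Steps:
$N{\left(W,V \right)} = 4 V + 4 W$ ($N{\left(W,V \right)} = \left(V + W\right) 4 = 4 V + 4 W$)
$d{\left(u,Q \right)} = -1 + u$
$G - d{\left(-6,N{\left(0,9 \right)} \right)} = 1190 - \left(-1 - 6\right) = 1190 - -7 = 1190 + 7 = 1197$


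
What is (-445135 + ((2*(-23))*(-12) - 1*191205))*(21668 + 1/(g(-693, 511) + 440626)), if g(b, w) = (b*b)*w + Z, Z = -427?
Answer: -1693428422771651990/122923719 ≈ -1.3776e+10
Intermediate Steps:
g(b, w) = -427 + w*b² (g(b, w) = (b*b)*w - 427 = b²*w - 427 = w*b² - 427 = -427 + w*b²)
(-445135 + ((2*(-23))*(-12) - 1*191205))*(21668 + 1/(g(-693, 511) + 440626)) = (-445135 + ((2*(-23))*(-12) - 1*191205))*(21668 + 1/((-427 + 511*(-693)²) + 440626)) = (-445135 + (-46*(-12) - 191205))*(21668 + 1/((-427 + 511*480249) + 440626)) = (-445135 + (552 - 191205))*(21668 + 1/((-427 + 245407239) + 440626)) = (-445135 - 190653)*(21668 + 1/(245406812 + 440626)) = -635788*(21668 + 1/245847438) = -635788*5327022286585/245847438 = -1693428422771651990/122923719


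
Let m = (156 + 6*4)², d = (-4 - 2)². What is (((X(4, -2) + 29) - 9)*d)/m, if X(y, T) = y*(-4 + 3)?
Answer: 4/225 ≈ 0.017778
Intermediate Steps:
d = 36 (d = (-6)² = 36)
X(y, T) = -y (X(y, T) = y*(-1) = -y)
m = 32400 (m = (156 + 24)² = 180² = 32400)
(((X(4, -2) + 29) - 9)*d)/m = (((-1*4 + 29) - 9)*36)/32400 = (((-4 + 29) - 9)*36)*(1/32400) = ((25 - 9)*36)*(1/32400) = (16*36)*(1/32400) = 576*(1/32400) = 4/225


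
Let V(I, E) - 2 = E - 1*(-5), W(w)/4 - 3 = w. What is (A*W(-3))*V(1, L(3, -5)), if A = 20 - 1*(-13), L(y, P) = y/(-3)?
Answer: 0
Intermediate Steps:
W(w) = 12 + 4*w
L(y, P) = -y/3 (L(y, P) = y*(-1/3) = -y/3)
A = 33 (A = 20 + 13 = 33)
V(I, E) = 7 + E (V(I, E) = 2 + (E - 1*(-5)) = 2 + (E + 5) = 2 + (5 + E) = 7 + E)
(A*W(-3))*V(1, L(3, -5)) = (33*(12 + 4*(-3)))*(7 - 1/3*3) = (33*(12 - 12))*(7 - 1) = (33*0)*6 = 0*6 = 0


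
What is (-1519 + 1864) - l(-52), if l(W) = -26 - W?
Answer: 319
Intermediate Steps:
(-1519 + 1864) - l(-52) = (-1519 + 1864) - (-26 - 1*(-52)) = 345 - (-26 + 52) = 345 - 1*26 = 345 - 26 = 319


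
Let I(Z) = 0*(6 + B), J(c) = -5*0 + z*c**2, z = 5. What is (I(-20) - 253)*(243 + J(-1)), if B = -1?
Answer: -62744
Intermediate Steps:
J(c) = 5*c**2 (J(c) = -5*0 + 5*c**2 = 0 + 5*c**2 = 5*c**2)
I(Z) = 0 (I(Z) = 0*(6 - 1) = 0*5 = 0)
(I(-20) - 253)*(243 + J(-1)) = (0 - 253)*(243 + 5*(-1)**2) = -253*(243 + 5*1) = -253*(243 + 5) = -253*248 = -62744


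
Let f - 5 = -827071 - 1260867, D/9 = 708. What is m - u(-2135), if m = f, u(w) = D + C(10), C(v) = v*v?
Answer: -2094405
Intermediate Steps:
C(v) = v²
D = 6372 (D = 9*708 = 6372)
u(w) = 6472 (u(w) = 6372 + 10² = 6372 + 100 = 6472)
f = -2087933 (f = 5 + (-827071 - 1260867) = 5 - 2087938 = -2087933)
m = -2087933
m - u(-2135) = -2087933 - 1*6472 = -2087933 - 6472 = -2094405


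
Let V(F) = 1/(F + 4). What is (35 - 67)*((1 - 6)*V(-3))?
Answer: 160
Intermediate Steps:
V(F) = 1/(4 + F)
(35 - 67)*((1 - 6)*V(-3)) = (35 - 67)*((1 - 6)/(4 - 3)) = -(-160)/1 = -(-160) = -32*(-5) = 160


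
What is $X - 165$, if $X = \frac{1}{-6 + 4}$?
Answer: $- \frac{331}{2} \approx -165.5$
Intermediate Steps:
$X = - \frac{1}{2}$ ($X = \frac{1}{-2} = - \frac{1}{2} \approx -0.5$)
$X - 165 = - \frac{1}{2} - 165 = - \frac{331}{2}$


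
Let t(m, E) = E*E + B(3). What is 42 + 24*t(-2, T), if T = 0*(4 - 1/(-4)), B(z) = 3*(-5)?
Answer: -318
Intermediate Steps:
B(z) = -15
T = 0 (T = 0*(4 - 1*(-1/4)) = 0*(4 + 1/4) = 0*(17/4) = 0)
t(m, E) = -15 + E**2 (t(m, E) = E*E - 15 = E**2 - 15 = -15 + E**2)
42 + 24*t(-2, T) = 42 + 24*(-15 + 0**2) = 42 + 24*(-15 + 0) = 42 + 24*(-15) = 42 - 360 = -318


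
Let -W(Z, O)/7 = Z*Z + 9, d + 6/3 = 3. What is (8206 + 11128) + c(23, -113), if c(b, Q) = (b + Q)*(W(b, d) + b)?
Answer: 356204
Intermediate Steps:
d = 1 (d = -2 + 3 = 1)
W(Z, O) = -63 - 7*Z**2 (W(Z, O) = -7*(Z*Z + 9) = -7*(Z**2 + 9) = -7*(9 + Z**2) = -63 - 7*Z**2)
c(b, Q) = (Q + b)*(-63 + b - 7*b**2) (c(b, Q) = (b + Q)*((-63 - 7*b**2) + b) = (Q + b)*(-63 + b - 7*b**2))
(8206 + 11128) + c(23, -113) = (8206 + 11128) + (23**2 - 113*23 - 7*(-113)*(9 + 23**2) - 7*23*(9 + 23**2)) = 19334 + (529 - 2599 - 7*(-113)*(9 + 529) - 7*23*(9 + 529)) = 19334 + (529 - 2599 - 7*(-113)*538 - 7*23*538) = 19334 + (529 - 2599 + 425558 - 86618) = 19334 + 336870 = 356204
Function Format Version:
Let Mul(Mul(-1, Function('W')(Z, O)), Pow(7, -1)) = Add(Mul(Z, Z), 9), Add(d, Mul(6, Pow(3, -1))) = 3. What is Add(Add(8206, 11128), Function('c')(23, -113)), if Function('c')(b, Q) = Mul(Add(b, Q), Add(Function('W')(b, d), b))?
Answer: 356204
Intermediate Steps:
d = 1 (d = Add(-2, 3) = 1)
Function('W')(Z, O) = Add(-63, Mul(-7, Pow(Z, 2))) (Function('W')(Z, O) = Mul(-7, Add(Mul(Z, Z), 9)) = Mul(-7, Add(Pow(Z, 2), 9)) = Mul(-7, Add(9, Pow(Z, 2))) = Add(-63, Mul(-7, Pow(Z, 2))))
Function('c')(b, Q) = Mul(Add(Q, b), Add(-63, b, Mul(-7, Pow(b, 2)))) (Function('c')(b, Q) = Mul(Add(b, Q), Add(Add(-63, Mul(-7, Pow(b, 2))), b)) = Mul(Add(Q, b), Add(-63, b, Mul(-7, Pow(b, 2)))))
Add(Add(8206, 11128), Function('c')(23, -113)) = Add(Add(8206, 11128), Add(Pow(23, 2), Mul(-113, 23), Mul(-7, -113, Add(9, Pow(23, 2))), Mul(-7, 23, Add(9, Pow(23, 2))))) = Add(19334, Add(529, -2599, Mul(-7, -113, Add(9, 529)), Mul(-7, 23, Add(9, 529)))) = Add(19334, Add(529, -2599, Mul(-7, -113, 538), Mul(-7, 23, 538))) = Add(19334, Add(529, -2599, 425558, -86618)) = Add(19334, 336870) = 356204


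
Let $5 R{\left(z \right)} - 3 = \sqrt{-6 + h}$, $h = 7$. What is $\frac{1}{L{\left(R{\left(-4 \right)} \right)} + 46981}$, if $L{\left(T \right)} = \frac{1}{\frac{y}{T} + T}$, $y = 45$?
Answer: $\frac{1141}{53605341} \approx 2.1285 \cdot 10^{-5}$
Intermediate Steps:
$R{\left(z \right)} = \frac{4}{5}$ ($R{\left(z \right)} = \frac{3}{5} + \frac{\sqrt{-6 + 7}}{5} = \frac{3}{5} + \frac{\sqrt{1}}{5} = \frac{3}{5} + \frac{1}{5} \cdot 1 = \frac{3}{5} + \frac{1}{5} = \frac{4}{5}$)
$L{\left(T \right)} = \frac{1}{T + \frac{45}{T}}$ ($L{\left(T \right)} = \frac{1}{\frac{45}{T} + T} = \frac{1}{T + \frac{45}{T}}$)
$\frac{1}{L{\left(R{\left(-4 \right)} \right)} + 46981} = \frac{1}{\frac{4}{5 \left(45 + \left(\frac{4}{5}\right)^{2}\right)} + 46981} = \frac{1}{\frac{4}{5 \left(45 + \frac{16}{25}\right)} + 46981} = \frac{1}{\frac{4}{5 \cdot \frac{1141}{25}} + 46981} = \frac{1}{\frac{4}{5} \cdot \frac{25}{1141} + 46981} = \frac{1}{\frac{20}{1141} + 46981} = \frac{1}{\frac{53605341}{1141}} = \frac{1141}{53605341}$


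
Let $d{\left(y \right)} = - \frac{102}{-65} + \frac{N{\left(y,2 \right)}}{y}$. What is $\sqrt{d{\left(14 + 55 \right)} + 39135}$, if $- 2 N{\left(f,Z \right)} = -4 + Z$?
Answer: $\frac{\sqrt{787241187330}}{4485} \approx 197.83$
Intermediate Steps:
$N{\left(f,Z \right)} = 2 - \frac{Z}{2}$ ($N{\left(f,Z \right)} = - \frac{-4 + Z}{2} = 2 - \frac{Z}{2}$)
$d{\left(y \right)} = \frac{102}{65} + \frac{1}{y}$ ($d{\left(y \right)} = - \frac{102}{-65} + \frac{2 - 1}{y} = \left(-102\right) \left(- \frac{1}{65}\right) + \frac{2 - 1}{y} = \frac{102}{65} + 1 \frac{1}{y} = \frac{102}{65} + \frac{1}{y}$)
$\sqrt{d{\left(14 + 55 \right)} + 39135} = \sqrt{\left(\frac{102}{65} + \frac{1}{14 + 55}\right) + 39135} = \sqrt{\left(\frac{102}{65} + \frac{1}{69}\right) + 39135} = \sqrt{\frac{7103}{4485} + 39135} = \sqrt{\frac{175527578}{4485}} = \frac{\sqrt{787241187330}}{4485}$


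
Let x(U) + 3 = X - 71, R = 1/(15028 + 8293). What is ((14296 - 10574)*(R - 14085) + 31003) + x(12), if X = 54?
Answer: -1221866174505/23321 ≈ -5.2393e+7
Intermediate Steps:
R = 1/23321 ≈ 4.2880e-5
x(U) = -20 (x(U) = -3 + (54 - 71) = -3 - 17 = -20)
((14296 - 10574)*(R - 14085) + 31003) + x(12) = ((14296 - 10574)*(1/23321 - 14085) + 31003) - 20 = (3722*(-328476284/23321) + 31003) - 20 = (-1222588729048/23321 + 31003) - 20 = -1221865708085/23321 - 20 = -1221866174505/23321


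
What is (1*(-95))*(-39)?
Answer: 3705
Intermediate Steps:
(1*(-95))*(-39) = -95*(-39) = 3705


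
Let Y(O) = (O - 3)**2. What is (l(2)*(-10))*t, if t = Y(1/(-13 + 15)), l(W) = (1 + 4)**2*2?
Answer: -3125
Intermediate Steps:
Y(O) = (-3 + O)**2
l(W) = 50 (l(W) = 5**2*2 = 25*2 = 50)
t = 25/4 (t = (-3 + 1/(-13 + 15))**2 = (-3 + 1/2)**2 = (-5/2)**2 = 25/4 ≈ 6.2500)
(l(2)*(-10))*t = (50*(-10))*(25/4) = -500*25/4 = -3125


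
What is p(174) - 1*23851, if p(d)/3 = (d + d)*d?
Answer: 157805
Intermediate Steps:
p(d) = 6*d**2 (p(d) = 3*((d + d)*d) = 3*((2*d)*d) = 3*(2*d**2) = 6*d**2)
p(174) - 1*23851 = 6*174**2 - 1*23851 = 6*30276 - 23851 = 181656 - 23851 = 157805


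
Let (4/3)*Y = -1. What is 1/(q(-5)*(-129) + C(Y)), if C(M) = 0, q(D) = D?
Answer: 1/645 ≈ 0.0015504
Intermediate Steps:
Y = -¾ (Y = (¾)*(-1) = -¾ ≈ -0.75000)
1/(q(-5)*(-129) + C(Y)) = 1/(-5*(-129) + 0) = 1/(645 + 0) = 1/645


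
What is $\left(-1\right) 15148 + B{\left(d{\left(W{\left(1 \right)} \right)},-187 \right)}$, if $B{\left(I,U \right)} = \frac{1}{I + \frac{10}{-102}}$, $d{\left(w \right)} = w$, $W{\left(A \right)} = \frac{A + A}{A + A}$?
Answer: $- \frac{696757}{46} \approx -15147.0$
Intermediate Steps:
$W{\left(A \right)} = 1$ ($W{\left(A \right)} = \frac{2 A}{2 A} = 2 A \frac{1}{2 A} = 1$)
$B{\left(I,U \right)} = \frac{1}{- \frac{5}{51} + I}$ ($B{\left(I,U \right)} = \frac{1}{I + 10 \left(- \frac{1}{102}\right)} = \frac{1}{I - \frac{5}{51}} = \frac{1}{- \frac{5}{51} + I}$)
$\left(-1\right) 15148 + B{\left(d{\left(W{\left(1 \right)} \right)},-187 \right)} = \left(-1\right) 15148 + \frac{51}{-5 + 51 \cdot 1} = -15148 + \frac{51}{-5 + 51} = -15148 + \frac{51}{46} = - \frac{696757}{46}$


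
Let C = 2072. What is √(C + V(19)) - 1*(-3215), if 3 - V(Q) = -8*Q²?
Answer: 3215 + √4963 ≈ 3285.4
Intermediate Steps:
V(Q) = 3 + 8*Q² (V(Q) = 3 - (-8)*Q² = 3 + 8*Q²)
√(C + V(19)) - 1*(-3215) = √(2072 + (3 + 8*19²)) - 1*(-3215) = √(2072 + (3 + 8*361)) + 3215 = √(2072 + (3 + 2888)) + 3215 = √(2072 + 2891) + 3215 = √4963 + 3215 = 3215 + √4963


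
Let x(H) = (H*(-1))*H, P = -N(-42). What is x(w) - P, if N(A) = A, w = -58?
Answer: -3406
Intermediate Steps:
P = 42 (P = -1*(-42) = 42)
x(H) = -H² (x(H) = (-H)*H = -H²)
x(w) - P = -1*(-58)² - 1*42 = -1*3364 - 42 = -3364 - 42 = -3406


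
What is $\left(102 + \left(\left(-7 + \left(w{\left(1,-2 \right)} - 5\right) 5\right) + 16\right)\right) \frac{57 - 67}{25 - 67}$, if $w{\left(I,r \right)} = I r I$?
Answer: $\frac{380}{21} \approx 18.095$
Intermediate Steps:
$w{\left(I,r \right)} = r I^{2}$
$\left(102 + \left(\left(-7 + \left(w{\left(1,-2 \right)} - 5\right) 5\right) + 16\right)\right) \frac{57 - 67}{25 - 67} = \left(102 + \left(\left(-7 + \left(- 2 \cdot 1^{2} - 5\right) 5\right) + 16\right)\right) \frac{57 - 67}{25 - 67} = \left(102 + \left(\left(-7 + \left(\left(-2\right) 1 - 5\right) 5\right) + 16\right)\right) \left(- \frac{10}{-42}\right) = \left(102 + \left(\left(-7 + \left(-2 - 5\right) 5\right) + 16\right)\right) \left(\left(-10\right) \left(- \frac{1}{42}\right)\right) = \left(102 + \left(\left(-7 - 35\right) + 16\right)\right) \frac{5}{21} = \left(102 + \left(-42 + 16\right)\right) \frac{5}{21} = \left(102 - 26\right) \frac{5}{21} = 76 \cdot \frac{5}{21} = \frac{380}{21}$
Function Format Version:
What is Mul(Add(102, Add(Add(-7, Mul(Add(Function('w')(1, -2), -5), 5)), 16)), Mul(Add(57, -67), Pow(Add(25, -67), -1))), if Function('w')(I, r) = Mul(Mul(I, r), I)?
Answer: Rational(380, 21) ≈ 18.095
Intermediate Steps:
Function('w')(I, r) = Mul(r, Pow(I, 2))
Mul(Add(102, Add(Add(-7, Mul(Add(Function('w')(1, -2), -5), 5)), 16)), Mul(Add(57, -67), Pow(Add(25, -67), -1))) = Mul(Add(102, Add(Add(-7, Mul(Add(Mul(-2, Pow(1, 2)), -5), 5)), 16)), Mul(Add(57, -67), Pow(Add(25, -67), -1))) = Mul(Add(102, Add(Add(-7, Mul(Add(Mul(-2, 1), -5), 5)), 16)), Mul(-10, Pow(-42, -1))) = Mul(Add(102, Add(Add(-7, Mul(Add(-2, -5), 5)), 16)), Mul(-10, Rational(-1, 42))) = Mul(Add(102, Add(Add(-7, Mul(-7, 5)), 16)), Rational(5, 21)) = Mul(Add(102, Add(Add(-7, -35), 16)), Rational(5, 21)) = Mul(Add(102, Add(-42, 16)), Rational(5, 21)) = Mul(Add(102, -26), Rational(5, 21)) = Mul(76, Rational(5, 21)) = Rational(380, 21)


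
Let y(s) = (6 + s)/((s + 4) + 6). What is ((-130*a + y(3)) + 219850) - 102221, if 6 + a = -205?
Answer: 1885776/13 ≈ 1.4506e+5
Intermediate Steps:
a = -211 (a = -6 - 205 = -211)
y(s) = (6 + s)/(10 + s) (y(s) = (6 + s)/((4 + s) + 6) = (6 + s)/(10 + s))
((-130*a + y(3)) + 219850) - 102221 = ((-130*(-211) + (6 + 3)/(10 + 3)) + 219850) - 102221 = ((27430 + 9/13) + 219850) - 102221 = (356599/13 + 219850) - 102221 = 3214649/13 - 102221 = 1885776/13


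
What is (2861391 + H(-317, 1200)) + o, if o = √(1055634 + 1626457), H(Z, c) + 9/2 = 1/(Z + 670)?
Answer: 2020138871/706 + √2682091 ≈ 2.8630e+6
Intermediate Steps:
H(Z, c) = -9/2 + 1/(670 + Z) (H(Z, c) = -9/2 + 1/(Z + 670) = -9/2 + 1/(670 + Z))
o = √2682091 ≈ 1637.7
(2861391 + H(-317, 1200)) + o = (2861391 + (-6028 - 9*(-317))/(2*(670 - 317))) + √2682091 = (2861391 + (½)*(-6028 + 2853)/353) + √2682091 = (2861391 + (½)*(1/353)*(-3175)) + √2682091 = (2861391 - 3175/706) + √2682091 = 2020138871/706 + √2682091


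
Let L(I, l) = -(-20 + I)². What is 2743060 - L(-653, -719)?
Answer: 3195989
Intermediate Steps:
2743060 - L(-653, -719) = 2743060 - (-1)*(-20 - 653)² = 2743060 - (-1)*(-673)² = 2743060 - (-1)*452929 = 2743060 - 1*(-452929) = 2743060 + 452929 = 3195989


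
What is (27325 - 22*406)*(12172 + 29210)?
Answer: 761139126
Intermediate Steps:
(27325 - 22*406)*(12172 + 29210) = (27325 - 8932)*41382 = 18393*41382 = 761139126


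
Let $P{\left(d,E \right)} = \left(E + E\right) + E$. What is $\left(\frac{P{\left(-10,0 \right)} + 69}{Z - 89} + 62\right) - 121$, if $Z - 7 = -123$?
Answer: $- \frac{12164}{205} \approx -59.337$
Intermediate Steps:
$Z = -116$ ($Z = 7 - 123 = -116$)
$P{\left(d,E \right)} = 3 E$ ($P{\left(d,E \right)} = 2 E + E = 3 E$)
$\left(\frac{P{\left(-10,0 \right)} + 69}{Z - 89} + 62\right) - 121 = \left(\frac{3 \cdot 0 + 69}{-116 - 89} + 62\right) - 121 = \left(\frac{0 + 69}{-205} + 62\right) - 121 = \left(69 \left(- \frac{1}{205}\right) + 62\right) - 121 = \left(- \frac{69}{205} + 62\right) - 121 = \frac{12641}{205} - 121 = - \frac{12164}{205}$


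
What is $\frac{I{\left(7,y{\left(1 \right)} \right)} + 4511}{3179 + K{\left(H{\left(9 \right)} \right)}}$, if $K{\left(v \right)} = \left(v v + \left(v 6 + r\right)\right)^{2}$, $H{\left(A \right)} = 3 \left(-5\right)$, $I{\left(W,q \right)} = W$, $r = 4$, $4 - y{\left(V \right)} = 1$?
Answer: $\frac{251}{1250} \approx 0.2008$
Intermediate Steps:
$y{\left(V \right)} = 3$ ($y{\left(V \right)} = 4 - 1 = 3$)
$H{\left(A \right)} = -15$
$K{\left(v \right)} = \left(4 + v^{2} + 6 v\right)^{2}$ ($K{\left(v \right)} = \left(v v + \left(v 6 + 4\right)\right)^{2} = \left(v^{2} + \left(6 v + 4\right)\right)^{2} = \left(v^{2} + \left(4 + 6 v\right)\right)^{2} = \left(4 + v^{2} + 6 v\right)^{2}$)
$\frac{I{\left(7,y{\left(1 \right)} \right)} + 4511}{3179 + K{\left(H{\left(9 \right)} \right)}} = \frac{7 + 4511}{3179 + \left(4 + \left(-15\right)^{2} + 6 \left(-15\right)\right)^{2}} = \frac{4518}{3179 + \left(4 + 225 - 90\right)^{2}} = \frac{4518}{3179 + 139^{2}} = \frac{4518}{3179 + 19321} = \frac{4518}{22500} = 4518 \cdot \frac{1}{22500} = \frac{251}{1250}$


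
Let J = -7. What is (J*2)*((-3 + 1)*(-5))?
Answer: -140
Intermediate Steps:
(J*2)*((-3 + 1)*(-5)) = (-7*2)*((-3 + 1)*(-5)) = -(-28)*(-5) = -14*10 = -140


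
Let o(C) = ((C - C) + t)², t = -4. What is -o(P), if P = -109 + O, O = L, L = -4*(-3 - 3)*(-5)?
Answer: -16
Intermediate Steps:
L = -120 (L = -4*(-6)*(-5) = 24*(-5) = -120)
O = -120
P = -229 (P = -109 - 120 = -229)
o(C) = 16 (o(C) = ((C - C) - 4)² = (0 - 4)² = (-4)² = 16)
-o(P) = -1*16 = -16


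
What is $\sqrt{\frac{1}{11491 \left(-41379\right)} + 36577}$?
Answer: $\frac{2 \sqrt{2067396240247614839082}}{475486089} \approx 191.25$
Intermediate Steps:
$\sqrt{\frac{1}{11491 \left(-41379\right)} + 36577} = \sqrt{\frac{1}{11491} \left(- \frac{1}{41379}\right) + 36577} = \sqrt{- \frac{1}{475486089} + 36577} = \sqrt{\frac{17391854677352}{475486089}} = \frac{2 \sqrt{2067396240247614839082}}{475486089}$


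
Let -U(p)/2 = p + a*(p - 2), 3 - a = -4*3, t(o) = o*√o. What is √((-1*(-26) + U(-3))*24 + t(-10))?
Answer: √(4368 - 10*I*√10) ≈ 66.091 - 0.2392*I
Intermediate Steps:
t(o) = o^(3/2)
a = 15 (a = 3 - (-4)*3 = 3 - 1*(-12) = 3 + 12 = 15)
U(p) = 60 - 32*p (U(p) = -2*(p + 15*(p - 2)) = -2*(p + 15*(-2 + p)) = -2*(p + (-30 + 15*p)) = -2*(-30 + 16*p) = 60 - 32*p)
√((-1*(-26) + U(-3))*24 + t(-10)) = √((-1*(-26) + (60 - 32*(-3)))*24 + (-10)^(3/2)) = √((26 + (60 + 96))*24 - 10*I*√10) = √((26 + 156)*24 - 10*I*√10) = √(182*24 - 10*I*√10) = √(4368 - 10*I*√10)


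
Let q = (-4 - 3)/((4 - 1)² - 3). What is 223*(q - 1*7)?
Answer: -10927/6 ≈ -1821.2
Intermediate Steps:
q = -7/6 (q = -7/(3² - 3) = -7/(9 - 3) = -7/6 ≈ -1.1667)
223*(q - 1*7) = 223*(-7/6 - 1*7) = 223*(-7/6 - 7) = 223*(-49/6) = -10927/6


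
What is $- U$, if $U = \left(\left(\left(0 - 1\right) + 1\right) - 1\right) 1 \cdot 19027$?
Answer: $19027$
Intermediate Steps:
$U = -19027$ ($U = \left(\left(-1 + 1\right) - 1\right) 1 \cdot 19027 = \left(0 - 1\right) 1 \cdot 19027 = \left(-1\right) 1 \cdot 19027 = \left(-1\right) 19027 = -19027$)
$- U = \left(-1\right) \left(-19027\right) = 19027$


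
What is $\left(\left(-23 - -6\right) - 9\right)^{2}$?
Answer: $676$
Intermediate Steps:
$\left(\left(-23 - -6\right) - 9\right)^{2} = \left(\left(-23 + 6\right) - 9\right)^{2} = \left(-17 - 9\right)^{2} = \left(-26\right)^{2} = 676$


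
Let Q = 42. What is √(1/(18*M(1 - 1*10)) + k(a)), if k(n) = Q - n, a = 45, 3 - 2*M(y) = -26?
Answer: I*√22678/87 ≈ 1.7309*I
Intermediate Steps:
M(y) = 29/2 (M(y) = 3/2 - ½*(-26) = 3/2 + 13 = 29/2)
k(n) = 42 - n
√(1/(18*M(1 - 1*10)) + k(a)) = √(1/(18*(29/2)) + (42 - 1*45)) = √(1/261 + (42 - 45)) = √(1/261 - 3) = √(-782/261) = I*√22678/87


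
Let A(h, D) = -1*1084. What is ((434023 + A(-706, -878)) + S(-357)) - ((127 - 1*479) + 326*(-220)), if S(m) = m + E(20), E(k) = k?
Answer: 504674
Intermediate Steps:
A(h, D) = -1084
S(m) = 20 + m (S(m) = m + 20 = 20 + m)
((434023 + A(-706, -878)) + S(-357)) - ((127 - 1*479) + 326*(-220)) = ((434023 - 1084) + (20 - 357)) - ((127 - 1*479) + 326*(-220)) = (432939 - 337) - ((127 - 479) - 71720) = 432602 - (-352 - 71720) = 432602 - 1*(-72072) = 432602 + 72072 = 504674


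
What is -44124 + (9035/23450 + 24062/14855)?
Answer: -614795436007/13933990 ≈ -44122.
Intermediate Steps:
-44124 + (9035/23450 + 24062/14855) = -44124 + (9035*(1/23450) + 24062*(1/14855)) = -44124 + (1807/4690 + 24062/14855) = -44124 + 27938753/13933990 = -614795436007/13933990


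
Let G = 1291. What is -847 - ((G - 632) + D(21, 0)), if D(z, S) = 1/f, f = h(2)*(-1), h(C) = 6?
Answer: -9035/6 ≈ -1505.8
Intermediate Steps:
f = -6 (f = 6*(-1) = -6)
D(z, S) = -⅙ (D(z, S) = 1/(-6) = -⅙)
-847 - ((G - 632) + D(21, 0)) = -847 - ((1291 - 632) - ⅙) = -847 - (659 - ⅙) = -847 - 1*3953/6 = -847 - 3953/6 = -9035/6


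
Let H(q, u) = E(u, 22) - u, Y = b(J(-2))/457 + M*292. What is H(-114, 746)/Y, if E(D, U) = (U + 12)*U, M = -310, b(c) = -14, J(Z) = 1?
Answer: -457/20683827 ≈ -2.2095e-5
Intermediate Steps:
E(D, U) = U*(12 + U) (E(D, U) = (12 + U)*U = U*(12 + U))
Y = -41367654/457 (Y = -14/457 - 310*292 = -14*1/457 - 90520 = -14/457 - 90520 = -41367654/457 ≈ -90520.)
H(q, u) = 748 - u (H(q, u) = 22*(12 + 22) - u = 22*34 - u = 748 - u)
H(-114, 746)/Y = (748 - 1*746)/(-41367654/457) = (748 - 746)*(-457/41367654) = 2*(-457/41367654) = -457/20683827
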